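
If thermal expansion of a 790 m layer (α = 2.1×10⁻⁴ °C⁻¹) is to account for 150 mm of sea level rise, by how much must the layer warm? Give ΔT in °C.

about 0.90 °C

ΔT = Δh/(αH) = 0.15 / (2.1×10⁻⁴ × 790) ≈ 0.9042 °C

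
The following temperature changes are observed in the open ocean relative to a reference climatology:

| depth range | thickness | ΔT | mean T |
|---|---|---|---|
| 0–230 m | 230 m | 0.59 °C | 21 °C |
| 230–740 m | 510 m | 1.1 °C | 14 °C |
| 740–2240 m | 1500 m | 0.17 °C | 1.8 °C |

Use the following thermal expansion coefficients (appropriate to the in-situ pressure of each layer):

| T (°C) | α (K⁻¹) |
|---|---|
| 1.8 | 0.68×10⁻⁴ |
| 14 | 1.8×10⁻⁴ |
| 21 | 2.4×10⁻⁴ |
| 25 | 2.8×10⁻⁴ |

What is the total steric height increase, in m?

Layer 1 at 21 °C → α = 2.4×10⁻⁴ K⁻¹
Layer 2 at 14 °C → α = 1.8×10⁻⁴ K⁻¹
Layer 3 at 1.8 °C → α = 0.68×10⁻⁴ K⁻¹
Layer 1: 230 × 2.4×10⁻⁴ × 0.59 = 0.032568 m
230–740 m: 1.1 × 1.8×10⁻⁴ × 510 = 0.10098 m
Layer 3: 0.17 × 1500 × 0.68×10⁻⁴ = 0.01734 m
Δh = 0.032568 + 0.10098 + 0.01734 = 0.150888 m

0.151 m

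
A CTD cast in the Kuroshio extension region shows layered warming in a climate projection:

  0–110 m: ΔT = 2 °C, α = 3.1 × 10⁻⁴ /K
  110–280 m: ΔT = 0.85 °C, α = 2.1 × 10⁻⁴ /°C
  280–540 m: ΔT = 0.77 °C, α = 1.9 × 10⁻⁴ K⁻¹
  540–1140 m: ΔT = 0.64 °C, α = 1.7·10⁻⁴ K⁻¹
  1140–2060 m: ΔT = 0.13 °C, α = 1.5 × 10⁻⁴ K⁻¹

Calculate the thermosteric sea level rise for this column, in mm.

220 mm

3.1×10⁻⁴ × 2 × 110 = 0.06820 m
0.85 × 170 × 2.1×10⁻⁴ = 0.030345 m
260 × 1.9×10⁻⁴ × 0.77 = 0.038038 m
Layer 4: 0.64 × 600 × 1.7×10⁻⁴ = 0.06528 m
1140–2060 m: 0.13 × 920 × 1.5×10⁻⁴ = 0.01794 m
Δh = 0.06820 + 0.030345 + 0.038038 + 0.06528 + 0.01794 = 0.219803 m ≈ 220 mm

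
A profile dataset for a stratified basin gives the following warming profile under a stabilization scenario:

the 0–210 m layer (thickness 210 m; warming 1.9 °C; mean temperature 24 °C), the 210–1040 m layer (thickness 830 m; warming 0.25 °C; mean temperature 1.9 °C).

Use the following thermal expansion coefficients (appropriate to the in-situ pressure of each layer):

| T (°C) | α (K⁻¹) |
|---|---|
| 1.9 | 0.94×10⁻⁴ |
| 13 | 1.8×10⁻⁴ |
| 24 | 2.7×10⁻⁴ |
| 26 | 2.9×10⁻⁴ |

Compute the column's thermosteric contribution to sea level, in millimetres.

Layer 1 at 24 °C → α = 2.7×10⁻⁴ K⁻¹
Layer 2 at 1.9 °C → α = 0.94×10⁻⁴ K⁻¹
1.9 × 2.7×10⁻⁴ × 210 = 0.10773 m
0.94×10⁻⁴ × 830 × 0.25 = 0.019505 m
Δh = 0.10773 + 0.019505 = 0.127235 m

130 mm of thermosteric rise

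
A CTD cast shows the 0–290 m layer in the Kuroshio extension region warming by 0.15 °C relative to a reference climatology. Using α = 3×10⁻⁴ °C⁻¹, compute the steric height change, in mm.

Δh = αΔT·H = 3×10⁻⁴ × 0.15 × 290 = 0.01305 m

13.1 mm of thermosteric rise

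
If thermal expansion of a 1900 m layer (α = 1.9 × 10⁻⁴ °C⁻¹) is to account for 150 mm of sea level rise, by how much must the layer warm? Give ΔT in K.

ΔT = Δh/(αH) = 0.15 / (1.9×10⁻⁴ × 1900) ≈ 0.4155 K

about 0.416 K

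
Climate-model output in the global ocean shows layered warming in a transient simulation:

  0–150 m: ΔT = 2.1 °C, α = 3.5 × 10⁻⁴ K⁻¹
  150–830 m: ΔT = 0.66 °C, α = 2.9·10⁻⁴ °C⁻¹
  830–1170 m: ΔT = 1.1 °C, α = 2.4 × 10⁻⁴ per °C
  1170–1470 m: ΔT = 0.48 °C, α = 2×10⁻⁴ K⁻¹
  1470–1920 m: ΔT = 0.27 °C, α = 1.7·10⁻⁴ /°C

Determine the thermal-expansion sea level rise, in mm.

Δh ≈ 380 mm

Layer 1: 150 × 2.1 × 3.5×10⁻⁴ = 0.11025 m
150–830 m: 2.9×10⁻⁴ × 0.66 × 680 = 0.130152 m
2.4×10⁻⁴ × 1.1 × 340 = 0.08976 m
1170–1470 m: 0.48 × 300 × 2×10⁻⁴ = 0.02880 m
1470–1920 m: 450 × 1.7×10⁻⁴ × 0.27 = 0.020655 m
Δh = 0.11025 + 0.130152 + 0.08976 + 0.02880 + 0.020655 = 0.379617 m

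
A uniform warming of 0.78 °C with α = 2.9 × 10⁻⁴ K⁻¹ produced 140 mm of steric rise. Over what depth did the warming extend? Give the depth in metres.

H = Δh/(αΔT) = 0.14 / (2.9×10⁻⁴ × 0.78) ≈ 618.9 m

619 m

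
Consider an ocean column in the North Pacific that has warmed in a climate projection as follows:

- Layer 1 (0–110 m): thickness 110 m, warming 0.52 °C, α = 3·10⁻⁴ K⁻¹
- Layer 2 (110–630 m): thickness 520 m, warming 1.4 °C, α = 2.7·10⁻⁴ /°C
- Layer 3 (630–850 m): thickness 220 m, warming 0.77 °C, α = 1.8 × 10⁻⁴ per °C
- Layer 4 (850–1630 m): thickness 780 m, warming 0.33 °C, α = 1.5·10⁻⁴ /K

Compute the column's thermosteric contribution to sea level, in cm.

about 28 cm

0–110 m: 110 × 0.52 × 3×10⁻⁴ = 0.01716 m
110–630 m: 1.4 × 520 × 2.7×10⁻⁴ = 0.19656 m
630–850 m: 1.8×10⁻⁴ × 220 × 0.77 = 0.030492 m
Layer 4: 1.5×10⁻⁴ × 780 × 0.33 = 0.03861 m
Δh = 0.01716 + 0.19656 + 0.030492 + 0.03861 = 0.282822 m ≈ 28 cm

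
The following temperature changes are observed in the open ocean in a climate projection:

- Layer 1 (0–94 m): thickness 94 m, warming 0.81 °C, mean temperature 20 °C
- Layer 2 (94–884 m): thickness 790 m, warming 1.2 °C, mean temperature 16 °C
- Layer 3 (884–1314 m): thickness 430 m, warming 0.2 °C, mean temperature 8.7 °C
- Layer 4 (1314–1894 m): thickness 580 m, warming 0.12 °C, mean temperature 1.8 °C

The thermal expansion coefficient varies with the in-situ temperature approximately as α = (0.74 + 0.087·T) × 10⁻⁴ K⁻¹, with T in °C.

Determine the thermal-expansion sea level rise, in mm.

Layer 1: α = (0.74 + 0.087×20)×10⁻⁴ = 2.48×10⁻⁴ K⁻¹
Layer 2: α = (0.74 + 0.087×16)×10⁻⁴ = 2.132×10⁻⁴ K⁻¹
Layer 3: α = (0.74 + 0.087×8.7)×10⁻⁴ = 1.4969×10⁻⁴ K⁻¹
Layer 4: α = (0.74 + 0.087×1.8)×10⁻⁴ = 0.8966×10⁻⁴ K⁻¹
Layer 1: 0.81 × 94 × 2.48×10⁻⁴ = 0.01888272 m
Layer 2: 1.2 × 790 × 2.132×10⁻⁴ = 0.2021136 m
884–1314 m: 430 × 0.2 × 1.4969×10⁻⁴ = 0.01287334 m
1314–1894 m: 580 × 0.12 × 0.8966×10⁻⁴ = 0.006240336 m
Δh = 0.01888272 + 0.2021136 + 0.01287334 + 0.006240336 = 0.240109996 m

Δh ≈ 240 mm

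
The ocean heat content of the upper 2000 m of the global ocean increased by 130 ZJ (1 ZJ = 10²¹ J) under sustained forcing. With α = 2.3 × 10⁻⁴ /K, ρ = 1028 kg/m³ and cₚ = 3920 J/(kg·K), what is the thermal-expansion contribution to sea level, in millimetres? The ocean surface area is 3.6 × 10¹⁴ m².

21 mm

Per unit area: Q = 130×10²¹ / (3.6×10¹⁴) ≈ 3.611×10⁸ J/m²
Δh = αQ/(ρcₚ) = 2.3×10⁻⁴ × 3.611×10⁸ / (1028 × 3920) ≈ 0.02061 m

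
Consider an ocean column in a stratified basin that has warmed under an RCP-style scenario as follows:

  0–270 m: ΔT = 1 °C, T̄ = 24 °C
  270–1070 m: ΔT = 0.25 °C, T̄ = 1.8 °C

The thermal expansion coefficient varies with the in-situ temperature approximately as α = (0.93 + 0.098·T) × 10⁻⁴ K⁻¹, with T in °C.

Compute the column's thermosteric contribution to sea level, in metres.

Layer 1: α = (0.93 + 0.098×24)×10⁻⁴ = 3.282×10⁻⁴ K⁻¹
Layer 2: α = (0.93 + 0.098×1.8)×10⁻⁴ = 1.1064×10⁻⁴ K⁻¹
3.282×10⁻⁴ × 1 × 270 = 0.088614 m
Layer 2: 0.25 × 800 × 1.1064×10⁻⁴ = 0.022128 m
Δh = 0.088614 + 0.022128 = 0.110742 m ≈ 0.111 m

0.111 m of thermosteric rise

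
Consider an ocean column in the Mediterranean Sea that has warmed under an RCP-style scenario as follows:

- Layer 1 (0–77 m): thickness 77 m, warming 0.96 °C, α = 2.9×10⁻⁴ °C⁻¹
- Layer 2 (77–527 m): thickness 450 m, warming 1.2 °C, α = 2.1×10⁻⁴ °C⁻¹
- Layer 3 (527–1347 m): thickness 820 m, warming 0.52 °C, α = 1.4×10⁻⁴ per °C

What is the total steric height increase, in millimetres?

about 195 mm

0–77 m: 0.96 × 2.9×10⁻⁴ × 77 = 0.0214368 m
77–527 m: 1.2 × 2.1×10⁻⁴ × 450 = 0.11340 m
527–1347 m: 1.4×10⁻⁴ × 0.52 × 820 = 0.059696 m
Δh = 0.0214368 + 0.11340 + 0.059696 = 0.1945328 m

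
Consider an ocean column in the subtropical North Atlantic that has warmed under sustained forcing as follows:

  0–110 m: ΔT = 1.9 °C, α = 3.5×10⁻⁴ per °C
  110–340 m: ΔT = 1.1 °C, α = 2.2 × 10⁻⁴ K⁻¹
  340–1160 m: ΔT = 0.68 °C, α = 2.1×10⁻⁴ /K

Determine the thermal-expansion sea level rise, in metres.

about 0.246 m

Layer 1: 1.9 × 3.5×10⁻⁴ × 110 = 0.07315 m
230 × 2.2×10⁻⁴ × 1.1 = 0.05566 m
820 × 0.68 × 2.1×10⁻⁴ = 0.117096 m
Δh = 0.07315 + 0.05566 + 0.117096 = 0.245906 m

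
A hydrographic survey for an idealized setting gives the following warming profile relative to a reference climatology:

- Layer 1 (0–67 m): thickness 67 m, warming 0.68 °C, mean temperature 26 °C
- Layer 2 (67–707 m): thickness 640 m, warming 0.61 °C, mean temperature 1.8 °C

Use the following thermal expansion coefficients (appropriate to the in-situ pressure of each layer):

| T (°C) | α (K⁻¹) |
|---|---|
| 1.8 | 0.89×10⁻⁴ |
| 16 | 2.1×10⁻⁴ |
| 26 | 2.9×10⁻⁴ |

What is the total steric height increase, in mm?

about 48 mm

Layer 1 at 26 °C → α = 2.9×10⁻⁴ K⁻¹
Layer 2 at 1.8 °C → α = 0.89×10⁻⁴ K⁻¹
67 × 0.68 × 2.9×10⁻⁴ = 0.0132124 m
67–707 m: 640 × 0.61 × 0.89×10⁻⁴ = 0.0347456 m
Δh = 0.0132124 + 0.0347456 = 0.047958 m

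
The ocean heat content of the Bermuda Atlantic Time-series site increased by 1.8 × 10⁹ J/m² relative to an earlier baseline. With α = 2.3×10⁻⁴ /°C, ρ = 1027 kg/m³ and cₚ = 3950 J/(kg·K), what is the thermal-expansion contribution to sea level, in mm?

Δh = αQ/(ρcₚ) = 2.3×10⁻⁴ × 1.8×10⁹ / (1027 × 3950) ≈ 0.10205 m

about 102 mm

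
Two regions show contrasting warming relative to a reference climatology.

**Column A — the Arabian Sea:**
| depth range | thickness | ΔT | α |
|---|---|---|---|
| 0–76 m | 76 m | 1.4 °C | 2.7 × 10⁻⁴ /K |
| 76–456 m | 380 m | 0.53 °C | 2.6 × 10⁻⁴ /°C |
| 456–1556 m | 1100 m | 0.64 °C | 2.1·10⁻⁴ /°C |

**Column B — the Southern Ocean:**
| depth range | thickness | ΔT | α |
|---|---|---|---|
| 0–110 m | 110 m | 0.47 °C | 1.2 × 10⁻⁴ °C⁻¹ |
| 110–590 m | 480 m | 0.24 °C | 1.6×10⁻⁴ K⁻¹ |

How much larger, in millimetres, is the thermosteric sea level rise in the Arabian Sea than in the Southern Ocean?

A 2.7×10⁻⁴ × 1.4 × 76 = 0.028728 m
A 380 × 2.6×10⁻⁴ × 0.53 = 0.052364 m
A Layer 3: 0.64 × 1100 × 2.1×10⁻⁴ = 0.14784 m
A total: 0.228932 m
B 0–110 m: 110 × 0.47 × 1.2×10⁻⁴ = 0.006204 m
B 1.6×10⁻⁴ × 0.24 × 480 = 0.018432 m
B total: 0.024636 m
Difference: 0.228932 − 0.024636 = 0.204296 m

204 mm larger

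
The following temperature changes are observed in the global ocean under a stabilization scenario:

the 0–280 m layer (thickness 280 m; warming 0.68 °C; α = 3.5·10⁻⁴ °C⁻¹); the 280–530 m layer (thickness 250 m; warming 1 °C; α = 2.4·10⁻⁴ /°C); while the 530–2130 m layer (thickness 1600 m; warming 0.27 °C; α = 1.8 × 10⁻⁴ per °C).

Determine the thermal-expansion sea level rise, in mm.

Layer 1: 280 × 3.5×10⁻⁴ × 0.68 = 0.06664 m
2.4×10⁻⁴ × 1 × 250 = 0.06000 m
0.27 × 1600 × 1.8×10⁻⁴ = 0.07776 m
Δh = 0.06664 + 0.06000 + 0.07776 = 0.20440 m ≈ 200 mm

Δh ≈ 200 mm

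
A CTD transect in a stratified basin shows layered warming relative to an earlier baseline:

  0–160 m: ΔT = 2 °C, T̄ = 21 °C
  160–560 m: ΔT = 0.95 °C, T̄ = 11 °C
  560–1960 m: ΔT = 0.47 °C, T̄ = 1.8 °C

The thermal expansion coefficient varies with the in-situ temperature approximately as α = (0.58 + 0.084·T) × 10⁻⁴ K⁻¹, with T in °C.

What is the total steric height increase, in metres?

Layer 1: α = (0.58 + 0.084×21)×10⁻⁴ = 2.344×10⁻⁴ K⁻¹
Layer 2: α = (0.58 + 0.084×11)×10⁻⁴ = 1.504×10⁻⁴ K⁻¹
Layer 3: α = (0.58 + 0.084×1.8)×10⁻⁴ = 0.7312×10⁻⁴ K⁻¹
Layer 1: 2.344×10⁻⁴ × 160 × 2 = 0.075008 m
160–560 m: 1.504×10⁻⁴ × 0.95 × 400 = 0.057152 m
Layer 3: 1400 × 0.7312×10⁻⁴ × 0.47 = 0.04811296 m
Δh = 0.075008 + 0.057152 + 0.04811296 = 0.18027296 m

0.180 m of thermosteric rise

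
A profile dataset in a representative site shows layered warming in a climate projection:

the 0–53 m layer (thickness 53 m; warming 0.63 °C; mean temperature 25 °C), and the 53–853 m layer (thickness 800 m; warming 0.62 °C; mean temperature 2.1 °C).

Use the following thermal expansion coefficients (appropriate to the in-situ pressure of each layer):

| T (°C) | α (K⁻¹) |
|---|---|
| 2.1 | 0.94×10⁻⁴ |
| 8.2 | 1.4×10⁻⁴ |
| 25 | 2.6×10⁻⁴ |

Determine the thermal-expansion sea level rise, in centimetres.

Layer 1 at 25 °C → α = 2.6×10⁻⁴ K⁻¹
Layer 2 at 2.1 °C → α = 0.94×10⁻⁴ K⁻¹
Layer 1: 53 × 2.6×10⁻⁴ × 0.63 = 0.0086814 m
Layer 2: 800 × 0.62 × 0.94×10⁻⁴ = 0.046624 m
Δh = 0.0086814 + 0.046624 = 0.0553054 m

5.53 cm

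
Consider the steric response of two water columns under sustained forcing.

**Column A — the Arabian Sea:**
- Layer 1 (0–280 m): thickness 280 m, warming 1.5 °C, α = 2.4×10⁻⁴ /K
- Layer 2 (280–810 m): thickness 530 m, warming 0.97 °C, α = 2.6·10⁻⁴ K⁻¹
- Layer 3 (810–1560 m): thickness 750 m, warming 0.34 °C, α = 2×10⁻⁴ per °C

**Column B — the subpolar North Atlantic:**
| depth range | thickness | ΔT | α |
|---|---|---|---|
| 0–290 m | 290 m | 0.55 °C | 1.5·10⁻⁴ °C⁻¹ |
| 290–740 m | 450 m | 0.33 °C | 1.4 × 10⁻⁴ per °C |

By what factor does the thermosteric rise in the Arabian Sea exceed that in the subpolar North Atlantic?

6.38

A 0–280 m: 2.4×10⁻⁴ × 1.5 × 280 = 0.10080 m
A 0.97 × 530 × 2.6×10⁻⁴ = 0.133666 m
A 810–1560 m: 2×10⁻⁴ × 0.34 × 750 = 0.05100 m
A total: 0.285466 m
B Layer 1: 290 × 0.55 × 1.5×10⁻⁴ = 0.023925 m
B 290–740 m: 450 × 1.4×10⁻⁴ × 0.33 = 0.02079 m
B total: 0.044715 m
Ratio: 0.285466 / 0.044715 ≈ 6.384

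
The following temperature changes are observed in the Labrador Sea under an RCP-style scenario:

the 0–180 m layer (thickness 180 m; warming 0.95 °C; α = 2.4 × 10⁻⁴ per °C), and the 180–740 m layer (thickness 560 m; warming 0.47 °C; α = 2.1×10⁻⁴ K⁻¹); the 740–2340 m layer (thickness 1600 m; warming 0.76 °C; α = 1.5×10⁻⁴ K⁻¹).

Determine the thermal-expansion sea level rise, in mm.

0.95 × 180 × 2.4×10⁻⁴ = 0.04104 m
0.47 × 560 × 2.1×10⁻⁴ = 0.055272 m
740–2340 m: 1.5×10⁻⁴ × 0.76 × 1600 = 0.18240 m
Δh = 0.04104 + 0.055272 + 0.18240 = 0.278712 m

about 279 mm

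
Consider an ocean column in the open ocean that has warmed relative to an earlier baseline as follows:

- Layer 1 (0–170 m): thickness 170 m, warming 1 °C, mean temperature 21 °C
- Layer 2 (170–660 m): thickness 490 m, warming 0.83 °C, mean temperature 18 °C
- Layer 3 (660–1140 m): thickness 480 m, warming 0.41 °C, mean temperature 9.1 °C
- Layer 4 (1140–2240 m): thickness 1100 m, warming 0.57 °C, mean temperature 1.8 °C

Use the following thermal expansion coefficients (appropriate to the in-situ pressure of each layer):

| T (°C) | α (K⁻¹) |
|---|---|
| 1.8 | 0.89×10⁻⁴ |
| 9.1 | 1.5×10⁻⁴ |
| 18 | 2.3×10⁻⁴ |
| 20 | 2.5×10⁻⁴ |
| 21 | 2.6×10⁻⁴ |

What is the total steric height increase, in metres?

Δh = 0.223 m

Layer 1 at 21 °C → α = 2.6×10⁻⁴ K⁻¹
Layer 2 at 18 °C → α = 2.3×10⁻⁴ K⁻¹
Layer 3 at 9.1 °C → α = 1.5×10⁻⁴ K⁻¹
Layer 4 at 1.8 °C → α = 0.89×10⁻⁴ K⁻¹
Layer 1: 170 × 2.6×10⁻⁴ × 1 = 0.04420 m
170–660 m: 2.3×10⁻⁴ × 490 × 0.83 = 0.093541 m
480 × 0.41 × 1.5×10⁻⁴ = 0.02952 m
1140–2240 m: 0.57 × 1100 × 0.89×10⁻⁴ = 0.055803 m
Δh = 0.04420 + 0.093541 + 0.02952 + 0.055803 = 0.223064 m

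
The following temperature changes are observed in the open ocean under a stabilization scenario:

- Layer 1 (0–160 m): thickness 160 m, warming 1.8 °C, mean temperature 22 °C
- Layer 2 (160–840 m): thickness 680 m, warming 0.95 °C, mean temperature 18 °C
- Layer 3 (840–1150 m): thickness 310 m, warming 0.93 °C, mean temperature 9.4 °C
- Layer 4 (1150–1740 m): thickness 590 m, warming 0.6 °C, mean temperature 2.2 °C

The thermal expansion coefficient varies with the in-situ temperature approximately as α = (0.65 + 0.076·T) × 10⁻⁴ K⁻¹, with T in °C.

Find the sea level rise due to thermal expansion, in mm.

Layer 1: α = (0.65 + 0.076×22)×10⁻⁴ = 2.322×10⁻⁴ K⁻¹
Layer 2: α = (0.65 + 0.076×18)×10⁻⁴ = 2.018×10⁻⁴ K⁻¹
Layer 3: α = (0.65 + 0.076×9.4)×10⁻⁴ = 1.3644×10⁻⁴ K⁻¹
Layer 4: α = (0.65 + 0.076×2.2)×10⁻⁴ = 0.8172×10⁻⁴ K⁻¹
Layer 1: 2.322×10⁻⁴ × 1.8 × 160 = 0.0668736 m
160–840 m: 0.95 × 680 × 2.018×10⁻⁴ = 0.1303628 m
Layer 3: 0.93 × 1.3644×10⁻⁴ × 310 = 0.039335652 m
1150–1740 m: 0.6 × 0.8172×10⁻⁴ × 590 = 0.02892888 m
Δh = 0.0668736 + 0.1303628 + 0.039335652 + 0.02892888 = 0.265500932 m

Δh = 270 mm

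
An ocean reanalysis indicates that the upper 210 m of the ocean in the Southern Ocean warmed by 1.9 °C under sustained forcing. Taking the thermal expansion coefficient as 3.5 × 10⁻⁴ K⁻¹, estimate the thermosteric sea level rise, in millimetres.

Δh = αΔT·H = 3.5×10⁻⁴ × 1.9 × 210 = 0.13965 m

Δh = 140 mm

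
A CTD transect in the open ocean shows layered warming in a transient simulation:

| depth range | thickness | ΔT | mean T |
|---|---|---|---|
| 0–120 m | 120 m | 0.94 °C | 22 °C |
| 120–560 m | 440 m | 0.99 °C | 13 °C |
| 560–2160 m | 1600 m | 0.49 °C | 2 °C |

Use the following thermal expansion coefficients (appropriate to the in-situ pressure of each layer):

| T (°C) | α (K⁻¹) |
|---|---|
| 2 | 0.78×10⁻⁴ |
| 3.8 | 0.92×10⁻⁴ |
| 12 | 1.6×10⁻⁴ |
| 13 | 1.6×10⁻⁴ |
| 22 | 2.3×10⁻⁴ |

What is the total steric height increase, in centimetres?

Layer 1 at 22 °C → α = 2.3×10⁻⁴ K⁻¹
Layer 2 at 13 °C → α = 1.6×10⁻⁴ K⁻¹
Layer 3 at 2 °C → α = 0.78×10⁻⁴ K⁻¹
120 × 2.3×10⁻⁴ × 0.94 = 0.025944 m
1.6×10⁻⁴ × 440 × 0.99 = 0.069696 m
560–2160 m: 0.78×10⁻⁴ × 0.49 × 1600 = 0.061152 m
Δh = 0.025944 + 0.069696 + 0.061152 = 0.156792 m

16 cm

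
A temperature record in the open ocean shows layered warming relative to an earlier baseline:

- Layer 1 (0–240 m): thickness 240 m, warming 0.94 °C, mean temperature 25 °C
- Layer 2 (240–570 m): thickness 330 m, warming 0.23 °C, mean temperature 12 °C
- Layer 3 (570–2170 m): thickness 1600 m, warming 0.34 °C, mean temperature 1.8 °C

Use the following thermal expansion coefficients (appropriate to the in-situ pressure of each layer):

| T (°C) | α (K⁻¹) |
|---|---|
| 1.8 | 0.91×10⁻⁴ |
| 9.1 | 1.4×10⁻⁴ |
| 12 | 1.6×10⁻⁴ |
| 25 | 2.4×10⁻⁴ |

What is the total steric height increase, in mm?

Layer 1 at 25 °C → α = 2.4×10⁻⁴ K⁻¹
Layer 2 at 12 °C → α = 1.6×10⁻⁴ K⁻¹
Layer 3 at 1.8 °C → α = 0.91×10⁻⁴ K⁻¹
0–240 m: 0.94 × 2.4×10⁻⁴ × 240 = 0.054144 m
240–570 m: 0.23 × 1.6×10⁻⁴ × 330 = 0.012144 m
0.34 × 1600 × 0.91×10⁻⁴ = 0.049504 m
Δh = 0.054144 + 0.012144 + 0.049504 = 0.115792 m

116 mm of thermosteric rise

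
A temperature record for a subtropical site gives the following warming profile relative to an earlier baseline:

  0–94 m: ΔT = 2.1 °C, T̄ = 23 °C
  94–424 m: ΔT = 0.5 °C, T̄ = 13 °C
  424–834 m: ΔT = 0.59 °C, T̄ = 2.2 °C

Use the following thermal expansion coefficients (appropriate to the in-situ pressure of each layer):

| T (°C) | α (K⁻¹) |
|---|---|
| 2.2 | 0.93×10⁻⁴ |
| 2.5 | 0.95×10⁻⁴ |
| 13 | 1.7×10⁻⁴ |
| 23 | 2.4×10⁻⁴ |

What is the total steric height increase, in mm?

Δh ≈ 97.9 mm

Layer 1 at 23 °C → α = 2.4×10⁻⁴ K⁻¹
Layer 2 at 13 °C → α = 1.7×10⁻⁴ K⁻¹
Layer 3 at 2.2 °C → α = 0.93×10⁻⁴ K⁻¹
0–94 m: 94 × 2.4×10⁻⁴ × 2.1 = 0.047376 m
Layer 2: 330 × 1.7×10⁻⁴ × 0.5 = 0.02805 m
424–834 m: 410 × 0.93×10⁻⁴ × 0.59 = 0.0224967 m
Δh = 0.047376 + 0.02805 + 0.0224967 = 0.0979227 m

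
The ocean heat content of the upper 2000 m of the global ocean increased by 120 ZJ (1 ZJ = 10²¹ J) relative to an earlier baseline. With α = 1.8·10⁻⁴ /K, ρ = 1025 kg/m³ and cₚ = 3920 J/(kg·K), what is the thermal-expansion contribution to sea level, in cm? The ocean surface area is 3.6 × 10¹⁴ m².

1.5 cm

Per unit area: Q = 120×10²¹ / (3.6×10¹⁴) ≈ 3.333×10⁸ J/m²
Δh = αQ/(ρcₚ) = 1.8×10⁻⁴ × 3.333×10⁸ / (1025 × 3920) ≈ 0.014931 m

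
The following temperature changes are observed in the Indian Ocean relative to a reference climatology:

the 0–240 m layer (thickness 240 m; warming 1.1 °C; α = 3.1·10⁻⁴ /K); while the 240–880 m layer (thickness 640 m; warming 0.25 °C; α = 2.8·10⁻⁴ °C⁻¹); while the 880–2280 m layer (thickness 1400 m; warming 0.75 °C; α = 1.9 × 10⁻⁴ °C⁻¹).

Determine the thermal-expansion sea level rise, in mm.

0–240 m: 1.1 × 3.1×10⁻⁴ × 240 = 0.08184 m
240–880 m: 640 × 2.8×10⁻⁴ × 0.25 = 0.04480 m
Layer 3: 1400 × 1.9×10⁻⁴ × 0.75 = 0.19950 m
Δh = 0.08184 + 0.04480 + 0.19950 = 0.32614 m

326 mm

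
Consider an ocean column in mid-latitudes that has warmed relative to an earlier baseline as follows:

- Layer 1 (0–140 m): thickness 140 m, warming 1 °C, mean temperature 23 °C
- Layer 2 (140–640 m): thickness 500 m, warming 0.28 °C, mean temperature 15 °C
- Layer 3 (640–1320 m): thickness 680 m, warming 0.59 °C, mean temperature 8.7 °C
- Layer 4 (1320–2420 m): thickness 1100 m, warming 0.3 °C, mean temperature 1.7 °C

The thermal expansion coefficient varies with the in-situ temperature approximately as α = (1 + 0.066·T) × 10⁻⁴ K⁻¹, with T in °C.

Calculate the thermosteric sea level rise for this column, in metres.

Layer 1: α = (1 + 0.066×23)×10⁻⁴ = 2.518×10⁻⁴ K⁻¹
Layer 2: α = (1 + 0.066×15)×10⁻⁴ = 1.99×10⁻⁴ K⁻¹
Layer 3: α = (1 + 0.066×8.7)×10⁻⁴ = 1.5742×10⁻⁴ K⁻¹
Layer 4: α = (1 + 0.066×1.7)×10⁻⁴ = 1.1122×10⁻⁴ K⁻¹
0–140 m: 2.518×10⁻⁴ × 1 × 140 = 0.035252 m
140–640 m: 0.28 × 1.99×10⁻⁴ × 500 = 0.02786 m
640–1320 m: 0.59 × 680 × 1.5742×10⁻⁴ = 0.063156904 m
Layer 4: 1100 × 1.1122×10⁻⁴ × 0.3 = 0.0367026 m
Δh = 0.035252 + 0.02786 + 0.063156904 + 0.0367026 = 0.162971504 m

Δh ≈ 0.16 m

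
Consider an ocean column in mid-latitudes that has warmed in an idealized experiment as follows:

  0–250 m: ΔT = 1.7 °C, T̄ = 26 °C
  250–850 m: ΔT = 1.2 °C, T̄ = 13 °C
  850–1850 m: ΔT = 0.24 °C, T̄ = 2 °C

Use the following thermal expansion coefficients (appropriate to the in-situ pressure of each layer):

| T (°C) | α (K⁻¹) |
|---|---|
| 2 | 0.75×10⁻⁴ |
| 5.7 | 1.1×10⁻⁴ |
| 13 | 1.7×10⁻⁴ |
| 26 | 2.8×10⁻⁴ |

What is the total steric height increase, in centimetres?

Layer 1 at 26 °C → α = 2.8×10⁻⁴ K⁻¹
Layer 2 at 13 °C → α = 1.7×10⁻⁴ K⁻¹
Layer 3 at 2 °C → α = 0.75×10⁻⁴ K⁻¹
Layer 1: 2.8×10⁻⁴ × 1.7 × 250 = 0.11900 m
Layer 2: 1.7×10⁻⁴ × 1.2 × 600 = 0.12240 m
1000 × 0.75×10⁻⁴ × 0.24 = 0.01800 m
Δh = 0.11900 + 0.12240 + 0.01800 = 0.25940 m

Δh ≈ 25.9 cm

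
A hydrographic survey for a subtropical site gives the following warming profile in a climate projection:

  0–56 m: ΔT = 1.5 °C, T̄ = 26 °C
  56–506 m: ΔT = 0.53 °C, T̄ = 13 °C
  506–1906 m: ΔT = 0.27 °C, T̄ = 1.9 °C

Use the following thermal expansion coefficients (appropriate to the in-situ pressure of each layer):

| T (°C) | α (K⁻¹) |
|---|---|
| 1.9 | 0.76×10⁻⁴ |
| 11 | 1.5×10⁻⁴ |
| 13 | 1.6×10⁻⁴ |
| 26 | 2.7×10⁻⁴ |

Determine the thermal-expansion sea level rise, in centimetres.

Layer 1 at 26 °C → α = 2.7×10⁻⁴ K⁻¹
Layer 2 at 13 °C → α = 1.6×10⁻⁴ K⁻¹
Layer 3 at 1.9 °C → α = 0.76×10⁻⁴ K⁻¹
Layer 1: 56 × 2.7×10⁻⁴ × 1.5 = 0.02268 m
0.53 × 1.6×10⁻⁴ × 450 = 0.03816 m
Layer 3: 0.27 × 0.76×10⁻⁴ × 1400 = 0.028728 m
Δh = 0.02268 + 0.03816 + 0.028728 = 0.089568 m ≈ 8.96 cm

about 8.96 cm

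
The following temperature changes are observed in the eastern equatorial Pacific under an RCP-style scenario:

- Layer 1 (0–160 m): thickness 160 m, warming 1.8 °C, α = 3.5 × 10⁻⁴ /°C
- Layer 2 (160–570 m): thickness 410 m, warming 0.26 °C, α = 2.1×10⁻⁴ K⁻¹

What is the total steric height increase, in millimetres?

Δh = 123 mm

0–160 m: 1.8 × 3.5×10⁻⁴ × 160 = 0.10080 m
160–570 m: 410 × 2.1×10⁻⁴ × 0.26 = 0.022386 m
Δh = 0.10080 + 0.022386 = 0.123186 m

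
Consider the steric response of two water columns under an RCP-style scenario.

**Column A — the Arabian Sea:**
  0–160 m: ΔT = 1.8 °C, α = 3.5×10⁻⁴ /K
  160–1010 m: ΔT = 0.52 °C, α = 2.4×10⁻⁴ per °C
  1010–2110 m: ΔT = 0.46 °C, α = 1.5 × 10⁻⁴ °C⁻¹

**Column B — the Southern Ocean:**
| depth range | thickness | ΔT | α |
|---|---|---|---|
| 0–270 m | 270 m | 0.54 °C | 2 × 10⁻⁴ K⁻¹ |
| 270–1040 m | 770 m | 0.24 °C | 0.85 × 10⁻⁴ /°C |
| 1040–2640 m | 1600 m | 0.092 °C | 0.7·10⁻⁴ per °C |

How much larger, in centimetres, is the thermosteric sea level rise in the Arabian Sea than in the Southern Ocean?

23 cm larger

A Layer 1: 3.5×10⁻⁴ × 160 × 1.8 = 0.10080 m
A 2.4×10⁻⁴ × 0.52 × 850 = 0.10608 m
A 1100 × 0.46 × 1.5×10⁻⁴ = 0.07590 m
A total: 0.28278 m
B 270 × 0.54 × 2×10⁻⁴ = 0.02916 m
B 270–1040 m: 0.85×10⁻⁴ × 0.24 × 770 = 0.015708 m
B 1040–2640 m: 1600 × 0.7×10⁻⁴ × 0.092 = 0.010304 m
B total: 0.055172 m
Difference: 0.28278 − 0.055172 = 0.227608 m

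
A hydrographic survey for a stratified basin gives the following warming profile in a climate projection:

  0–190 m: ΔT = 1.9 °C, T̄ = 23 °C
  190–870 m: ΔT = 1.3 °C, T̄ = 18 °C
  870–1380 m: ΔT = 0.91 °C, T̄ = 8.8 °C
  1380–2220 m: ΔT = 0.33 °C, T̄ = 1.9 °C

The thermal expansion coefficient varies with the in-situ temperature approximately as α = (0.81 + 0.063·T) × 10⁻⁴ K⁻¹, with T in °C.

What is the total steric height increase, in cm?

34.2 cm

Layer 1: α = (0.81 + 0.063×23)×10⁻⁴ = 2.259×10⁻⁴ K⁻¹
Layer 2: α = (0.81 + 0.063×18)×10⁻⁴ = 1.944×10⁻⁴ K⁻¹
Layer 3: α = (0.81 + 0.063×8.8)×10⁻⁴ = 1.3644×10⁻⁴ K⁻¹
Layer 4: α = (0.81 + 0.063×1.9)×10⁻⁴ = 0.9297×10⁻⁴ K⁻¹
Layer 1: 1.9 × 190 × 2.259×10⁻⁴ = 0.0815499 m
Layer 2: 1.944×10⁻⁴ × 1.3 × 680 = 0.1718496 m
Layer 3: 1.3644×10⁻⁴ × 510 × 0.91 = 0.063321804 m
1380–2220 m: 0.9297×10⁻⁴ × 0.33 × 840 = 0.025771284 m
Δh = 0.0815499 + 0.1718496 + 0.063321804 + 0.025771284 = 0.342492588 m ≈ 34.2 cm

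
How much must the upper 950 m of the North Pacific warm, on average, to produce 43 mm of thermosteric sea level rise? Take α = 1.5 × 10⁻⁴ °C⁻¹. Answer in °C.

ΔT = Δh/(αH) = 0.043 / (1.5×10⁻⁴ × 950) ≈ 0.3018 °C

about 0.302 °C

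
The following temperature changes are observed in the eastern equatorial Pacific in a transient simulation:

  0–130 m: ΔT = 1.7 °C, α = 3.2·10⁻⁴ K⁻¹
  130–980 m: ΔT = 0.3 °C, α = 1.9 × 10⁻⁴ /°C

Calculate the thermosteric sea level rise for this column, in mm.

Layer 1: 130 × 1.7 × 3.2×10⁻⁴ = 0.07072 m
130–980 m: 1.9×10⁻⁴ × 850 × 0.3 = 0.04845 m
Δh = 0.07072 + 0.04845 = 0.11917 m ≈ 120 mm

about 120 mm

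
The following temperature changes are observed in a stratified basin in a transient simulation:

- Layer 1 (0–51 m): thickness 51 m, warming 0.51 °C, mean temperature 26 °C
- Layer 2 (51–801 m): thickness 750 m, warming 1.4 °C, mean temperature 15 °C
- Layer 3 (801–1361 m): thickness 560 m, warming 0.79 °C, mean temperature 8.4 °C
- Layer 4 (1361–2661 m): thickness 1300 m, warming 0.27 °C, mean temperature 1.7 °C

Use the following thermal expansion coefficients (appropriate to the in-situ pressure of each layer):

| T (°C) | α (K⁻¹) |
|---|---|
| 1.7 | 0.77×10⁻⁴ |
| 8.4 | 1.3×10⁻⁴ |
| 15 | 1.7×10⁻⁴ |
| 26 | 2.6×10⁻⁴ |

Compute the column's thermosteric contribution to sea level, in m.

about 0.270 m

Layer 1 at 26 °C → α = 2.6×10⁻⁴ K⁻¹
Layer 2 at 15 °C → α = 1.7×10⁻⁴ K⁻¹
Layer 3 at 8.4 °C → α = 1.3×10⁻⁴ K⁻¹
Layer 4 at 1.7 °C → α = 0.77×10⁻⁴ K⁻¹
0–51 m: 0.51 × 51 × 2.6×10⁻⁴ = 0.0067626 m
Layer 2: 750 × 1.7×10⁻⁴ × 1.4 = 0.17850 m
Layer 3: 560 × 1.3×10⁻⁴ × 0.79 = 0.057512 m
1361–2661 m: 0.27 × 1300 × 0.77×10⁻⁴ = 0.027027 m
Δh = 0.0067626 + 0.17850 + 0.057512 + 0.027027 = 0.2698016 m ≈ 0.270 m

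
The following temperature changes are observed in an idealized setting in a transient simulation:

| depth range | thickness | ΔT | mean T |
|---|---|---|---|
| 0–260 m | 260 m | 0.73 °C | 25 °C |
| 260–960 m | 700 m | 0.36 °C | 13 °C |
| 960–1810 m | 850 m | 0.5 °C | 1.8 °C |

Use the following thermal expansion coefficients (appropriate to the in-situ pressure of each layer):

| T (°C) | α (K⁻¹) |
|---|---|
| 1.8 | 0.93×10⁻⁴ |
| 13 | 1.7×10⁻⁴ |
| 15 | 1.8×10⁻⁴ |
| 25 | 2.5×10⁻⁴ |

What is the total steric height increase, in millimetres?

Layer 1 at 25 °C → α = 2.5×10⁻⁴ K⁻¹
Layer 2 at 13 °C → α = 1.7×10⁻⁴ K⁻¹
Layer 3 at 1.8 °C → α = 0.93×10⁻⁴ K⁻¹
Layer 1: 260 × 0.73 × 2.5×10⁻⁴ = 0.04745 m
700 × 0.36 × 1.7×10⁻⁴ = 0.04284 m
960–1810 m: 0.5 × 850 × 0.93×10⁻⁴ = 0.039525 m
Δh = 0.04745 + 0.04284 + 0.039525 = 0.129815 m

Δh = 130 mm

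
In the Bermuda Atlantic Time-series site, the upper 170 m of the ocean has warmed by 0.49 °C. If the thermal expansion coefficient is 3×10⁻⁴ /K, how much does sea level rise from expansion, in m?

Δh = αΔT·H = 3×10⁻⁴ × 0.49 × 170 = 0.02499 m

0.0250 m of thermosteric rise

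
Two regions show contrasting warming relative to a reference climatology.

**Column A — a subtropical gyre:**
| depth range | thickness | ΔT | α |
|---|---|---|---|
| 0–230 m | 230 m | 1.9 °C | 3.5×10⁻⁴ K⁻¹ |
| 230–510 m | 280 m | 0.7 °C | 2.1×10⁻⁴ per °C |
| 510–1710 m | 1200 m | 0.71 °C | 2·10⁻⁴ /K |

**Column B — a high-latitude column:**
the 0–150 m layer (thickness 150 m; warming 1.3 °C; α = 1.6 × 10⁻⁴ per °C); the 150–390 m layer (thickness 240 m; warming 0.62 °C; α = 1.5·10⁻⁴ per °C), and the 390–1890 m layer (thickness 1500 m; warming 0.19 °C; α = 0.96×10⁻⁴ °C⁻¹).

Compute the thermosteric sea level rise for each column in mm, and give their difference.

A: 365 mm; B: 80.9 mm; difference 284 mm

A 3.5×10⁻⁴ × 1.9 × 230 = 0.15295 m
A 2.1×10⁻⁴ × 0.7 × 280 = 0.04116 m
A Layer 3: 0.71 × 2×10⁻⁴ × 1200 = 0.17040 m
A total: 0.36451 m
B 150 × 1.3 × 1.6×10⁻⁴ = 0.03120 m
B Layer 2: 0.62 × 240 × 1.5×10⁻⁴ = 0.02232 m
B Layer 3: 0.96×10⁻⁴ × 0.19 × 1500 = 0.02736 m
B total: 0.08088 m
Difference: 0.36451 − 0.08088 = 0.28363 m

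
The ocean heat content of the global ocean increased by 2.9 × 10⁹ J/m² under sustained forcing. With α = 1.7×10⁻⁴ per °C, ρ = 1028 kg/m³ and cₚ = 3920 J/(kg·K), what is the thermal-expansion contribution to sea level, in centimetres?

about 12.2 cm

Δh = αQ/(ρcₚ) = 1.7×10⁻⁴ × 2.9×10⁹ / (1028 × 3920) ≈ 0.12234 m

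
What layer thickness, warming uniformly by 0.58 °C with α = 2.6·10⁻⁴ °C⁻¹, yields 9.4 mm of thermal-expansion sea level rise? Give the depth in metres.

H = Δh/(αΔT) = 0.0094 / (2.6×10⁻⁴ × 0.58) ≈ 62.33 m

H ≈ 62.3 m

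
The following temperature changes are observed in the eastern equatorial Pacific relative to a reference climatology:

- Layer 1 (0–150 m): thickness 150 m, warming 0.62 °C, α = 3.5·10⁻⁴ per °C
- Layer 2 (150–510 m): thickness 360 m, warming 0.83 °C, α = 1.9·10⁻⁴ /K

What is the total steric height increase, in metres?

0–150 m: 0.62 × 150 × 3.5×10⁻⁴ = 0.03255 m
360 × 0.83 × 1.9×10⁻⁴ = 0.056772 m
Δh = 0.03255 + 0.056772 = 0.089322 m ≈ 0.089 m

Δh = 0.089 m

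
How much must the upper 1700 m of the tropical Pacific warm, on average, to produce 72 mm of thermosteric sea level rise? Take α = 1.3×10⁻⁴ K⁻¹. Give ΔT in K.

about 0.326 K

ΔT = Δh/(αH) = 0.072 / (1.3×10⁻⁴ × 1700) ≈ 0.3258 K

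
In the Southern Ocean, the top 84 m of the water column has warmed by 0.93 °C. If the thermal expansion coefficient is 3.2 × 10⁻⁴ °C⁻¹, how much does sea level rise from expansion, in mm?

Δh = αΔT·H = 3.2×10⁻⁴ × 0.93 × 84 = 0.0249984 m

25.0 mm of thermosteric rise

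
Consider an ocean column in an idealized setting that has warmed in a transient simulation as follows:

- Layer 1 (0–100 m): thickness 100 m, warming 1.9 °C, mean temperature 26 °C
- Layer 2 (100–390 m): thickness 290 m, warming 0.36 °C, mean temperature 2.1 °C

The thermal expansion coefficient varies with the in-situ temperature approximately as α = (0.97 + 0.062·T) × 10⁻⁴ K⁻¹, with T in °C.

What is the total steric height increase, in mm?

Layer 1: α = (0.97 + 0.062×26)×10⁻⁴ = 2.582×10⁻⁴ K⁻¹
Layer 2: α = (0.97 + 0.062×2.1)×10⁻⁴ = 1.1002×10⁻⁴ K⁻¹
2.582×10⁻⁴ × 100 × 1.9 = 0.049058 m
100–390 m: 290 × 0.36 × 1.1002×10⁻⁴ = 0.011486088 m
Δh = 0.049058 + 0.011486088 = 0.060544088 m ≈ 61 mm

61 mm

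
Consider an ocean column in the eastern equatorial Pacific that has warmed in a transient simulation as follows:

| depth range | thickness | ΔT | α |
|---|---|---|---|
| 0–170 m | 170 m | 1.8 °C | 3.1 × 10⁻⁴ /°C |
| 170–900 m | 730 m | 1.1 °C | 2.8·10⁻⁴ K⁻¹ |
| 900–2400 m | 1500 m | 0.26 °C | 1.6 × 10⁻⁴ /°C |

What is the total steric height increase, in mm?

Δh = 380 mm

1.8 × 170 × 3.1×10⁻⁴ = 0.09486 m
2.8×10⁻⁴ × 730 × 1.1 = 0.22484 m
1.6×10⁻⁴ × 0.26 × 1500 = 0.06240 m
Δh = 0.09486 + 0.22484 + 0.06240 = 0.38210 m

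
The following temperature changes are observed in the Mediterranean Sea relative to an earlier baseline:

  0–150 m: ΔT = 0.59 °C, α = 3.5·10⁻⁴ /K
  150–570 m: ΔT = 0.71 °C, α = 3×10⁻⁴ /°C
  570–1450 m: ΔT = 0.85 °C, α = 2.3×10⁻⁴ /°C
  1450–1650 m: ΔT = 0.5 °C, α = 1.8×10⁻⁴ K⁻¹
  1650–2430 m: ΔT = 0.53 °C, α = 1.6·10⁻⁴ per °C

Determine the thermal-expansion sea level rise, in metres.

0.59 × 3.5×10⁻⁴ × 150 = 0.030975 m
150–570 m: 3×10⁻⁴ × 420 × 0.71 = 0.08946 m
570–1450 m: 880 × 0.85 × 2.3×10⁻⁴ = 0.17204 m
1.8×10⁻⁴ × 200 × 0.5 = 0.01800 m
Layer 5: 0.53 × 780 × 1.6×10⁻⁴ = 0.066144 m
Δh = 0.030975 + 0.08946 + 0.17204 + 0.01800 + 0.066144 = 0.376619 m ≈ 0.377 m

Δh = 0.377 m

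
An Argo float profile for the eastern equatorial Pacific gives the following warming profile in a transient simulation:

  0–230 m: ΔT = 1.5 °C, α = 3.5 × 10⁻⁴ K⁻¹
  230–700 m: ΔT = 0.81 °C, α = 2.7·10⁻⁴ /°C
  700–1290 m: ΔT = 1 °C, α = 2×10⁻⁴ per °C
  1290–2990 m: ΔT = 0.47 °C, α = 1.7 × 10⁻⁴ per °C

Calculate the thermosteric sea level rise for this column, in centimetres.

Layer 1: 3.5×10⁻⁴ × 230 × 1.5 = 0.12075 m
230–700 m: 470 × 2.7×10⁻⁴ × 0.81 = 0.102789 m
Layer 3: 590 × 1 × 2×10⁻⁴ = 0.11800 m
1.7×10⁻⁴ × 1700 × 0.47 = 0.13583 m
Δh = 0.12075 + 0.102789 + 0.11800 + 0.13583 = 0.477369 m ≈ 48 cm

48 cm of thermosteric rise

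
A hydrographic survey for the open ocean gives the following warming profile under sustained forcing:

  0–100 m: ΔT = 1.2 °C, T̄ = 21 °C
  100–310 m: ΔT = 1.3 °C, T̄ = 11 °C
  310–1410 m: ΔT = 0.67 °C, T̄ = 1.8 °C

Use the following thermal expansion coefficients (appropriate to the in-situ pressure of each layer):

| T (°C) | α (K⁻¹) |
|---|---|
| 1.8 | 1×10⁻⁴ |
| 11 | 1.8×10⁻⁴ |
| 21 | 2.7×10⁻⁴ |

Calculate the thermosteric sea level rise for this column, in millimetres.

Layer 1 at 21 °C → α = 2.7×10⁻⁴ K⁻¹
Layer 2 at 11 °C → α = 1.8×10⁻⁴ K⁻¹
Layer 3 at 1.8 °C → α = 1×10⁻⁴ K⁻¹
Layer 1: 1.2 × 100 × 2.7×10⁻⁴ = 0.03240 m
100–310 m: 210 × 1.3 × 1.8×10⁻⁴ = 0.04914 m
1100 × 0.67 × 1×10⁻⁴ = 0.07370 m
Δh = 0.03240 + 0.04914 + 0.07370 = 0.15524 m ≈ 160 mm

Δh ≈ 160 mm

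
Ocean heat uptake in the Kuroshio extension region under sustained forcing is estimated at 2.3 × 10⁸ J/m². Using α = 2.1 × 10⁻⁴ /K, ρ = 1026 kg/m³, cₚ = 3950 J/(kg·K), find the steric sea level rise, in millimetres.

Δh = αQ/(ρcₚ) = 2.1×10⁻⁴ × 2.3×10⁸ / (1026 × 3950) ≈ 0.011918 m

11.9 mm of thermosteric rise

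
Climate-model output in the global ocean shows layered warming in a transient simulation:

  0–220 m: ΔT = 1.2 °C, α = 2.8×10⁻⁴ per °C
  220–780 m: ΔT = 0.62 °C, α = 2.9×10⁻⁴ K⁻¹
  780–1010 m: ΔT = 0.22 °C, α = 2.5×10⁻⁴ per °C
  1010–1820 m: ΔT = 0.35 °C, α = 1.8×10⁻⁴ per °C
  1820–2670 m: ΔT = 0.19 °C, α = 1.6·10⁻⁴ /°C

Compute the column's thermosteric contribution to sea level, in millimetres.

1.2 × 2.8×10⁻⁴ × 220 = 0.07392 m
220–780 m: 560 × 0.62 × 2.9×10⁻⁴ = 0.100688 m
780–1010 m: 230 × 2.5×10⁻⁴ × 0.22 = 0.01265 m
Layer 4: 0.35 × 810 × 1.8×10⁻⁴ = 0.05103 m
Layer 5: 0.19 × 1.6×10⁻⁴ × 850 = 0.02584 m
Δh = 0.07392 + 0.100688 + 0.01265 + 0.05103 + 0.02584 = 0.264128 m

264 mm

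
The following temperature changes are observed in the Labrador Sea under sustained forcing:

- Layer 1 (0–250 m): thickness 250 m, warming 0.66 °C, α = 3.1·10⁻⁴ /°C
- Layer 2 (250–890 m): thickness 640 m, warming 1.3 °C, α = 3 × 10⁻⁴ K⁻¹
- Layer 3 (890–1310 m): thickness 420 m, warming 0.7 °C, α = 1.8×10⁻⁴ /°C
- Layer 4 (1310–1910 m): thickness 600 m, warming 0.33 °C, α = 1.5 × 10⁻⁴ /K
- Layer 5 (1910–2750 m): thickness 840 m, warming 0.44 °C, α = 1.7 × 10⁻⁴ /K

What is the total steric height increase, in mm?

Layer 1: 3.1×10⁻⁴ × 250 × 0.66 = 0.05115 m
250–890 m: 3×10⁻⁴ × 1.3 × 640 = 0.24960 m
1.8×10⁻⁴ × 420 × 0.7 = 0.05292 m
Layer 4: 0.33 × 600 × 1.5×10⁻⁴ = 0.02970 m
Layer 5: 1.7×10⁻⁴ × 840 × 0.44 = 0.062832 m
Δh = 0.05115 + 0.24960 + 0.05292 + 0.02970 + 0.062832 = 0.446202 m

about 450 mm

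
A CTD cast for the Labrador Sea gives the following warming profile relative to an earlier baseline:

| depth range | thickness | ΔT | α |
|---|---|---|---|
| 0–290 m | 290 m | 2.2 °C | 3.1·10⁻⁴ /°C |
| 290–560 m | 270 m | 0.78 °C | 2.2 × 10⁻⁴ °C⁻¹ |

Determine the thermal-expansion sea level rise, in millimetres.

2.2 × 290 × 3.1×10⁻⁴ = 0.19778 m
290–560 m: 0.78 × 270 × 2.2×10⁻⁴ = 0.046332 m
Δh = 0.19778 + 0.046332 = 0.244112 m

244 mm of thermosteric rise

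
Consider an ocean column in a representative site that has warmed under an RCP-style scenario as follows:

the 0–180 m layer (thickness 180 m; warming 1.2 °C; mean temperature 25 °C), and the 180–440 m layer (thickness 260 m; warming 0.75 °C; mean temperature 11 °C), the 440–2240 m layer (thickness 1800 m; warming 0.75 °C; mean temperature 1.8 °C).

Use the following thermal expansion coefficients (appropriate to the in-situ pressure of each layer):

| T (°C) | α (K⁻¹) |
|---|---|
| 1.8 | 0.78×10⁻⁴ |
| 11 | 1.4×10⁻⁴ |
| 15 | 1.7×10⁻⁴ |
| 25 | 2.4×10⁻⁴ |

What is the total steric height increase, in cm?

about 18 cm

Layer 1 at 25 °C → α = 2.4×10⁻⁴ K⁻¹
Layer 2 at 11 °C → α = 1.4×10⁻⁴ K⁻¹
Layer 3 at 1.8 °C → α = 0.78×10⁻⁴ K⁻¹
Layer 1: 180 × 2.4×10⁻⁴ × 1.2 = 0.05184 m
260 × 0.75 × 1.4×10⁻⁴ = 0.02730 m
1800 × 0.78×10⁻⁴ × 0.75 = 0.10530 m
Δh = 0.05184 + 0.02730 + 0.10530 = 0.18444 m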